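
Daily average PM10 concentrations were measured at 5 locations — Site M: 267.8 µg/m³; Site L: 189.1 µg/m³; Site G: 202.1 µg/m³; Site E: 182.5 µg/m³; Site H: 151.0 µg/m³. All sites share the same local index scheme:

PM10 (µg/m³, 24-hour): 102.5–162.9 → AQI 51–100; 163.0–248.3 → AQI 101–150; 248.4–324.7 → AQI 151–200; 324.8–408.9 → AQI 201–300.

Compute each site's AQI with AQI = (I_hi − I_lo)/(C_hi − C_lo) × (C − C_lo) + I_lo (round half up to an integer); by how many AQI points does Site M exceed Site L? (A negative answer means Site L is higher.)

47

Site M: row 248.4–324.7 (AQI 151–200). (200−151)·(267.8−248.4)/(324.7−248.4) + 151 = 49·19.4/76.3 + 151 ≈ 163.46 → 163.
Site L 189.1: bracket 163.0–248.3 → index 101–150; slope 49/85.3, offset 26.1.
AQI = 101 + 49/85.3·26.1 ≈ 115.99 ⇒ 116.
Site G: row 163.0–248.3 (AQI 101–150). (150−101)·(202.1−163.0)/(248.3−163.0) + 101 = 49·39.1/85.3 + 101 ≈ 123.46 → 123.
Site E: 182.5 lies in 163.0–248.3, so I_lo=101, I_hi=150, C_lo=163.0, C_hi=248.3.
(150−101)/(248.3−163.0) × (182.5−163.0) + 101 = 49/85.3 × 19.5 + 101 ≈ 112.20 → 112.
Site H 151.0: bracket 102.5–162.9 → index 51–100; slope 49/60.4, offset 48.5.
AQI = 51 + 49/60.4·48.5 ≈ 90.35 ⇒ 90.
AQIs: Site M=163, Site L=116, Site G=123, Site E=112, Site H=90. Site M (163) − Site L (116) = 47.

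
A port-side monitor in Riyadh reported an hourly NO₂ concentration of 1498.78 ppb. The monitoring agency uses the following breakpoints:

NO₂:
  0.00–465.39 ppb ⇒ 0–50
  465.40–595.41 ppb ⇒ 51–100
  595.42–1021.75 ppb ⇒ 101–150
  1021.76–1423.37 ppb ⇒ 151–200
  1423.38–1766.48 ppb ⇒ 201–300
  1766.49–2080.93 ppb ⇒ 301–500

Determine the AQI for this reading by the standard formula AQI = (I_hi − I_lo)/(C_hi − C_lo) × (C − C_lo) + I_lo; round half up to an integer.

NO₂: 1498.78 ∈ [1423.38, 1766.48] ↔ index [201, 300].
201 + (1498.78−1423.38)·(300−201)/(1766.48−1423.38) = 201 + 75.40·99/343.10 ≈ 222.76, so AQI = 223.

223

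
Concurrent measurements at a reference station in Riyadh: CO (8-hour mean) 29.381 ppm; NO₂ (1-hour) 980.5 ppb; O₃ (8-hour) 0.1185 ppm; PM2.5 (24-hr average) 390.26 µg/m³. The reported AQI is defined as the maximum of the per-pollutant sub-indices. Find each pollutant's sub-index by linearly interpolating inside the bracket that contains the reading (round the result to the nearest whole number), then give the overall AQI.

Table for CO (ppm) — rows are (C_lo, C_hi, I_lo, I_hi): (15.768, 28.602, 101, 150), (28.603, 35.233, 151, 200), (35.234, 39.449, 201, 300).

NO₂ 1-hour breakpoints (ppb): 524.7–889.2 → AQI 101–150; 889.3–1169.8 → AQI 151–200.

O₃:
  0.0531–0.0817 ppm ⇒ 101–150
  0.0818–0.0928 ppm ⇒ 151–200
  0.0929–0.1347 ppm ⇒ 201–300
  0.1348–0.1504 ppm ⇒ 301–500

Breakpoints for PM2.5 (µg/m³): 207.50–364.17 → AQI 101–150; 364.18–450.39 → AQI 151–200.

CO: 29.381 ∈ [28.603, 35.233] ↔ index [151, 200].
151 + (29.381−28.603)·(200−151)/(35.233−28.603) = 151 + 0.778·49/6.630 ≈ 156.75, so AQI = 157.
NO₂: 980.5 lies in 889.3–1169.8, so I_lo=151, I_hi=200, C_lo=889.3, C_hi=1169.8.
(200−151)/(1169.8−889.3) × (980.5−889.3) + 151 = 49/280.5 × 91.2 + 151 ≈ 166.93 → 167.
O₃: 0.1185 lies in 0.0929–0.1347, so I_lo=201, I_hi=300, C_lo=0.0929, C_hi=0.1347.
(300−201)/(0.1347−0.0929) × (0.1185−0.0929) + 201 = 99/0.0418 × 0.0256 + 201 ≈ 261.63 → 262.
PM2.5: 390.26 lies in 364.18–450.39, so I_lo=151, I_hi=200, C_lo=364.18, C_hi=450.39.
(200−151)/(450.39−364.18) × (390.26−364.18) + 151 = 49/86.21 × 26.08 + 151 ≈ 165.82 → 166.
Sub-indices: CO→157, NO₂→167, O₃→262, PM2.5→166. Overall AQI = max = 262; dominant pollutant is O₃.

262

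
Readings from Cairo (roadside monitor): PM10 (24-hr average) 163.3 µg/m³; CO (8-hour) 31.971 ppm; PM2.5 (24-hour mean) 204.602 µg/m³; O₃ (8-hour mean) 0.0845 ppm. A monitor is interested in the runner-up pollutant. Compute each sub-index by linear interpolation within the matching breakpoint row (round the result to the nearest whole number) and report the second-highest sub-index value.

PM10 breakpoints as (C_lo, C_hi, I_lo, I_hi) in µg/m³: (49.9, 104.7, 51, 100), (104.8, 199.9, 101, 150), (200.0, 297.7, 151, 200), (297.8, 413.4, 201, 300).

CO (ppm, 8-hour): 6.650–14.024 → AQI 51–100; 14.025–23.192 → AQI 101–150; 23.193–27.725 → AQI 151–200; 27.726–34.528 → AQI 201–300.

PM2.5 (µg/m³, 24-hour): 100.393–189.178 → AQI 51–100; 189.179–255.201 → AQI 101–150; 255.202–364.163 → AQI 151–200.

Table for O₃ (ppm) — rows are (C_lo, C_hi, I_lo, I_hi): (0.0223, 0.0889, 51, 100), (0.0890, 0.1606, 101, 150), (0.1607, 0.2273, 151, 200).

131

PM10 163.3: bracket 104.8–199.9 → index 101–150; slope 49/95.1, offset 58.5.
AQI = 101 + 49/95.1·58.5 ≈ 131.14 ⇒ 131.
CO 31.971: bracket 27.726–34.528 → index 201–300; slope 99/6.802, offset 4.245.
AQI = 201 + 99/6.802·4.245 ≈ 262.78 ⇒ 263.
PM2.5: row 189.179–255.201 (AQI 101–150). (150−101)·(204.602−189.179)/(255.201−189.179) + 101 = 49·15.423/66.022 + 101 ≈ 112.45 → 112.
O₃: 0.0845 ∈ [0.0223, 0.0889] ↔ index [51, 100].
51 + (0.0845−0.0223)·(100−51)/(0.0889−0.0223) = 51 + 0.0622·49/0.0666 ≈ 96.76, so AQI = 97.
Sub-indices: PM10→131, CO→263, PM2.5→112, O₃→97. Ranked high→low: 263, 131, 112, 97. Second-highest sub-index = 131.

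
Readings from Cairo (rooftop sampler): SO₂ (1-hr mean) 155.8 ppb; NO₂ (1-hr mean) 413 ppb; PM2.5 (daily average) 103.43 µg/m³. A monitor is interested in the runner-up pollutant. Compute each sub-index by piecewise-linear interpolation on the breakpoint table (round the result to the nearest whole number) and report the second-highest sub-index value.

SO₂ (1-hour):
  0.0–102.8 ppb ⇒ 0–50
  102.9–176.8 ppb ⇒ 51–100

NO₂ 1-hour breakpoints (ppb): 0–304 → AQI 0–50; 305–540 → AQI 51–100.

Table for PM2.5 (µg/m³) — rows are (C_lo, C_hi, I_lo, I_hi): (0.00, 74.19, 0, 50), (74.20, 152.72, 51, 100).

74

SO₂: 155.8 lies in 102.9–176.8, so I_lo=51, I_hi=100, C_lo=102.9, C_hi=176.8.
(100−51)/(176.8−102.9) × (155.8−102.9) + 51 = 49/73.9 × 52.9 + 51 ≈ 86.08 → 86.
NO₂ 413: bracket 305–540 → index 51–100; slope 49/235, offset 108.
AQI = 51 + 49/235·108 ≈ 73.52 ⇒ 74.
PM2.5: 103.43 ∈ [74.20, 152.72] ↔ index [51, 100].
51 + (103.43−74.20)·(100−51)/(152.72−74.20) = 51 + 29.23·49/78.52 ≈ 69.24, so AQI = 69.
Sub-indices: SO₂→86, NO₂→74, PM2.5→69. Ranked high→low: 86, 74, 69. Second-highest sub-index = 74.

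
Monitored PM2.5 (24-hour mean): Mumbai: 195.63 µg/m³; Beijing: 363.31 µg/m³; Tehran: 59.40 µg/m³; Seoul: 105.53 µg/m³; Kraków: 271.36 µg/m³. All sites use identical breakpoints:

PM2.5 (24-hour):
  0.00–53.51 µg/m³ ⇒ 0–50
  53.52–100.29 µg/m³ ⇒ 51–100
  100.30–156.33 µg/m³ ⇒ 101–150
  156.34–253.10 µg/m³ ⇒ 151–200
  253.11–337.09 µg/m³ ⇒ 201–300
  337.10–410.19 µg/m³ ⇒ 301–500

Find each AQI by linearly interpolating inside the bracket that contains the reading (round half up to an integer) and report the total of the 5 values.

929

Mumbai 195.63: bracket 156.34–253.10 → index 151–200; slope 49/96.76, offset 39.29.
AQI = 151 + 49/96.76·39.29 ≈ 170.90 ⇒ 171.
Beijing: 363.31 lies in 337.10–410.19, so I_lo=301, I_hi=500, C_lo=337.10, C_hi=410.19.
(500−301)/(410.19−337.10) × (363.31−337.10) + 301 = 199/73.09 × 26.21 + 301 ≈ 372.36 → 372.
Tehran: row 53.52–100.29 (AQI 51–100). (100−51)·(59.40−53.52)/(100.29−53.52) + 51 = 49·5.88/46.77 + 51 ≈ 57.16 → 57.
Seoul 105.53: bracket 100.30–156.33 → index 101–150; slope 49/56.03, offset 5.23.
AQI = 101 + 49/56.03·5.23 ≈ 105.57 ⇒ 106.
Kraków: 271.36 ∈ [253.11, 337.09] ↔ index [201, 300].
201 + (271.36−253.11)·(300−201)/(337.09−253.11) = 201 + 18.25·99/83.98 ≈ 222.51, so AQI = 223.
AQIs: Mumbai=171, Beijing=372, Tehran=57, Seoul=106, Kraków=223. Sum = 171 + 372 + 57 + 106 + 223 = 929.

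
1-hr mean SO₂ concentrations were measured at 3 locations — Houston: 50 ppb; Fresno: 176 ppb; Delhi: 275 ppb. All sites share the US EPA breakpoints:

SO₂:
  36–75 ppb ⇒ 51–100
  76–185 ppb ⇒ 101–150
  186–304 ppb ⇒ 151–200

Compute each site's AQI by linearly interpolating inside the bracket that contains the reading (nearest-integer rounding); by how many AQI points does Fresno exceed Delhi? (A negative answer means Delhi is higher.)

Houston: row 36–75 (AQI 51–100). (100−51)·(50−36)/(75−36) + 51 = 49·14/39 + 51 ≈ 68.59 → 69.
Fresno: row 76–185 (AQI 101–150). (150−101)·(176−76)/(185−76) + 101 = 49·100/109 + 101 ≈ 145.95 → 146.
Delhi: 275 ∈ [186, 304] ↔ index [151, 200].
151 + (275−186)·(200−151)/(304−186) = 151 + 89·49/118 ≈ 187.96, so AQI = 188.
AQIs: Houston=69, Fresno=146, Delhi=188. Fresno (146) − Delhi (188) = -42.

-42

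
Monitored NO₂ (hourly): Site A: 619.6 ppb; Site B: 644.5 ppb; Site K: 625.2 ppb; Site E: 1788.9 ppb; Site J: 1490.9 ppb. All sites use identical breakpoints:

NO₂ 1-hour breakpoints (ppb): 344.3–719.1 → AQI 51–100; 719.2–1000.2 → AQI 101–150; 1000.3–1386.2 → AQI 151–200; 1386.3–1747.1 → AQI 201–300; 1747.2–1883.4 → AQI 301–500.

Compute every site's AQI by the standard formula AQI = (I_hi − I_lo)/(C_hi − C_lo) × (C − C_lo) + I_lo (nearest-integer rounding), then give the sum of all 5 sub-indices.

857

Site A: row 344.3–719.1 (AQI 51–100). (100−51)·(619.6−344.3)/(719.1−344.3) + 51 = 49·275.3/374.8 + 51 ≈ 86.99 → 87.
Site B: 644.5 ∈ [344.3, 719.1] ↔ index [51, 100].
51 + (644.5−344.3)·(100−51)/(719.1−344.3) = 51 + 300.2·49/374.8 ≈ 90.25, so AQI = 90.
Site K: row 344.3–719.1 (AQI 51–100). (100−51)·(625.2−344.3)/(719.1−344.3) + 51 = 49·280.9/374.8 + 51 ≈ 87.72 → 88.
Site E: 1788.9 ∈ [1747.2, 1883.4] ↔ index [301, 500].
301 + (1788.9−1747.2)·(500−301)/(1883.4−1747.2) = 301 + 41.7·199/136.2 ≈ 361.93, so AQI = 362.
Site J: row 1386.3–1747.1 (AQI 201–300). (300−201)·(1490.9−1386.3)/(1747.1−1386.3) + 201 = 99·104.6/360.8 + 201 ≈ 229.70 → 230.
AQIs: Site A=87, Site B=90, Site K=88, Site E=362, Site J=230. Sum = 87 + 90 + 88 + 362 + 230 = 857.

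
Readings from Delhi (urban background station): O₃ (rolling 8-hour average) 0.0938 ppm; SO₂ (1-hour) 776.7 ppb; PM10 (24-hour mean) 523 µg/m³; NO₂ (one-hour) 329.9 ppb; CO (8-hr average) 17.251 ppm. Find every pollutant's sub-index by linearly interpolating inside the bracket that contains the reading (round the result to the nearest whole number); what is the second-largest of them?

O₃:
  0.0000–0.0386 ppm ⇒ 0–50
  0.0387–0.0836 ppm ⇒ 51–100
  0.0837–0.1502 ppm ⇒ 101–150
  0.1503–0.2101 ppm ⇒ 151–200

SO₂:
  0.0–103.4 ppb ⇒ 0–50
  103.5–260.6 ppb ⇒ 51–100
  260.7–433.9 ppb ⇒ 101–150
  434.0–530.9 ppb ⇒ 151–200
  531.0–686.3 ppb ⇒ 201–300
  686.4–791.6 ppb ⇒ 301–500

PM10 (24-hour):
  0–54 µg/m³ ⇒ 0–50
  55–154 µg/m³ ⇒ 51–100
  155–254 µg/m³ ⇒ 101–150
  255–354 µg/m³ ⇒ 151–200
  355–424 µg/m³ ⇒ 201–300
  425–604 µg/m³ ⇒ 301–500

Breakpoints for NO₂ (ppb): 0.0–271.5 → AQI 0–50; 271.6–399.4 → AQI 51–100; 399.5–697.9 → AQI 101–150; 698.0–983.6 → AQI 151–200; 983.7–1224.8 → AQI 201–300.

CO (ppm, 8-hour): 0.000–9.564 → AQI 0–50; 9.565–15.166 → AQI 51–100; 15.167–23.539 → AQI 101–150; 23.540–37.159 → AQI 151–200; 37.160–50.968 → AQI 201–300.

O₃: 0.0938 ∈ [0.0837, 0.1502] ↔ index [101, 150].
101 + (0.0938−0.0837)·(150−101)/(0.1502−0.0837) = 101 + 0.0101·49/0.0665 ≈ 108.44, so AQI = 108.
SO₂: row 686.4–791.6 (AQI 301–500). (500−301)·(776.7−686.4)/(791.6−686.4) + 301 = 199·90.3/105.2 + 301 ≈ 471.81 → 472.
PM10: 523 lies in 425–604, so I_lo=301, I_hi=500, C_lo=425, C_hi=604.
(500−301)/(604−425) × (523−425) + 301 = 199/179 × 98 + 301 ≈ 409.95 → 410.
NO₂ 329.9: bracket 271.6–399.4 → index 51–100; slope 49/127.8, offset 58.3.
AQI = 51 + 49/127.8·58.3 ≈ 73.35 ⇒ 73.
CO 17.251: bracket 15.167–23.539 → index 101–150; slope 49/8.372, offset 2.084.
AQI = 101 + 49/8.372·2.084 ≈ 113.20 ⇒ 113.
Sub-indices: O₃→108, SO₂→472, PM10→410, NO₂→73, CO→113. Ranked high→low: 472, 410, 113, 108, 73. Second-highest sub-index = 410.

410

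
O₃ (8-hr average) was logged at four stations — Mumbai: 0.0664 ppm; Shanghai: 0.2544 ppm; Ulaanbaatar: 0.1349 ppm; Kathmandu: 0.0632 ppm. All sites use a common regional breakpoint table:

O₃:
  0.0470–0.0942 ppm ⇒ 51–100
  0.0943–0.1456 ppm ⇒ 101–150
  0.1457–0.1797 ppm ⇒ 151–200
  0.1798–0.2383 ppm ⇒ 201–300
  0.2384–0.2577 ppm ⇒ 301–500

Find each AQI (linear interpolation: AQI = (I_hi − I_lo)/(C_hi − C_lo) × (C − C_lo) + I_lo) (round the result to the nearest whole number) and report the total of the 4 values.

745

Mumbai: row 0.0470–0.0942 (AQI 51–100). (100−51)·(0.0664−0.0470)/(0.0942−0.0470) + 51 = 49·0.0194/0.0472 + 51 ≈ 71.14 → 71.
Shanghai 0.2544: bracket 0.2384–0.2577 → index 301–500; slope 199/0.0193, offset 0.0160.
AQI = 301 + 199/0.0193·0.0160 ≈ 465.97 ⇒ 466.
Ulaanbaatar: 0.1349 lies in 0.0943–0.1456, so I_lo=101, I_hi=150, C_lo=0.0943, C_hi=0.1456.
(150−101)/(0.1456−0.0943) × (0.1349−0.0943) + 101 = 49/0.0513 × 0.0406 + 101 ≈ 139.78 → 140.
Kathmandu: 0.0632 lies in 0.0470–0.0942, so I_lo=51, I_hi=100, C_lo=0.0470, C_hi=0.0942.
(100−51)/(0.0942−0.0470) × (0.0632−0.0470) + 51 = 49/0.0472 × 0.0162 + 51 ≈ 67.82 → 68.
AQIs: Mumbai=71, Shanghai=466, Ulaanbaatar=140, Kathmandu=68. Sum = 71 + 466 + 140 + 68 = 745.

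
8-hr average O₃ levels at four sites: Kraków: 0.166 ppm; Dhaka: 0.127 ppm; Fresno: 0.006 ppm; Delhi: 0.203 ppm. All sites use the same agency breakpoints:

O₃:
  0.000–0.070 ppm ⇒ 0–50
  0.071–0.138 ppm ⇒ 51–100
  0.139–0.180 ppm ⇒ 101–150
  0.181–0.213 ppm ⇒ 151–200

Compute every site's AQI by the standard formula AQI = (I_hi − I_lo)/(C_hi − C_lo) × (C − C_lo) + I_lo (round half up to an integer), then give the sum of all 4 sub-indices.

Kraków: 0.166 lies in 0.139–0.180, so I_lo=101, I_hi=150, C_lo=0.139, C_hi=0.180.
(150−101)/(0.180−0.139) × (0.166−0.139) + 101 = 49/0.041 × 0.027 + 101 ≈ 133.27 → 133.
Dhaka: 0.127 lies in 0.071–0.138, so I_lo=51, I_hi=100, C_lo=0.071, C_hi=0.138.
(100−51)/(0.138−0.071) × (0.127−0.071) + 51 = 49/0.067 × 0.056 + 51 ≈ 91.96 → 92.
Fresno: 0.006 ∈ [0.000, 0.070] ↔ index [0, 50].
0 + (0.006−0.000)·(50−0)/(0.070−0.000) = 0 + 0.006·50/0.070 ≈ 4.29, so AQI = 4.
Delhi: 0.203 ∈ [0.181, 0.213] ↔ index [151, 200].
151 + (0.203−0.181)·(200−151)/(0.213−0.181) = 151 + 0.022·49/0.032 ≈ 184.69, so AQI = 185.
AQIs: Kraków=133, Dhaka=92, Fresno=4, Delhi=185. Sum = 133 + 92 + 4 + 185 = 414.

414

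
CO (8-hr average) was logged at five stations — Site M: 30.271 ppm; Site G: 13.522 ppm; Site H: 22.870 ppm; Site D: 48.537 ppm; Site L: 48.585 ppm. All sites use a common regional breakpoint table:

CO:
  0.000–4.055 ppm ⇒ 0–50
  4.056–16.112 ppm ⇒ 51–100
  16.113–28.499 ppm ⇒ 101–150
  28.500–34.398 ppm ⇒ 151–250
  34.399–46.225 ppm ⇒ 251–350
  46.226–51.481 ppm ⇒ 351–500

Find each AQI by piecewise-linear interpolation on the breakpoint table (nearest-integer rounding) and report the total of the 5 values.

Site M: 30.271 ∈ [28.500, 34.398] ↔ index [151, 250].
151 + (30.271−28.500)·(250−151)/(34.398−28.500) = 151 + 1.771·99/5.898 ≈ 180.73, so AQI = 181.
Site G: 13.522 lies in 4.056–16.112, so I_lo=51, I_hi=100, C_lo=4.056, C_hi=16.112.
(100−51)/(16.112−4.056) × (13.522−4.056) + 51 = 49/12.056 × 9.466 + 51 ≈ 89.47 → 89.
Site H: row 16.113–28.499 (AQI 101–150). (150−101)·(22.870−16.113)/(28.499−16.113) + 101 = 49·6.757/12.386 + 101 ≈ 127.73 → 128.
Site D: 48.537 lies in 46.226–51.481, so I_lo=351, I_hi=500, C_lo=46.226, C_hi=51.481.
(500−351)/(51.481−46.226) × (48.537−46.226) + 351 = 149/5.255 × 2.311 + 351 ≈ 416.53 → 417.
Site L: 48.585 ∈ [46.226, 51.481] ↔ index [351, 500].
351 + (48.585−46.226)·(500−351)/(51.481−46.226) = 351 + 2.359·149/5.255 ≈ 417.89, so AQI = 418.
AQIs: Site M=181, Site G=89, Site H=128, Site D=417, Site L=418. Sum = 181 + 89 + 128 + 417 + 418 = 1233.

1233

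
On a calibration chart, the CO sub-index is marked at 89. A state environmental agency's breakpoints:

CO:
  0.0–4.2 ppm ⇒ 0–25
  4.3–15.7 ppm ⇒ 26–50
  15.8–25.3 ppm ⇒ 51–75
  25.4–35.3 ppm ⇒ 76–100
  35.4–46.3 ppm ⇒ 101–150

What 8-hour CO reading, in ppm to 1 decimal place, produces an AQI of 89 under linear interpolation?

30.8

AQI 89 lies in the 76–100 band, which corresponds to 25.4–35.3 ppm.
C = 25.4 + (89−76)×(35.3−25.4)/(100−76) = 25.4 + 13×9.9/24 ≈ 30.763 ppm → 30.8 ppm to 1 dp.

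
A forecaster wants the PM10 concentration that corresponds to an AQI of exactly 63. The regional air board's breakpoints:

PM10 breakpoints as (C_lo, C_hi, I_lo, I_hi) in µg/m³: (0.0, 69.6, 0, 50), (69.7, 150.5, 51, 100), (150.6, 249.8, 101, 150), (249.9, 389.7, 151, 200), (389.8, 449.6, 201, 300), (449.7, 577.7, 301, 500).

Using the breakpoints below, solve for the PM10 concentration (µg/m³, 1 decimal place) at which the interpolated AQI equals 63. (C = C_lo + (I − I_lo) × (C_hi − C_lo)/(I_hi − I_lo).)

AQI 63 lies in the 51–100 band, which corresponds to 69.7–150.5 µg/m³.
C = 69.7 + (63−51)×(150.5−69.7)/(100−51) = 69.7 + 12×80.8/49 ≈ 89.488 µg/m³ → 89.5 µg/m³ to 1 dp.

89.5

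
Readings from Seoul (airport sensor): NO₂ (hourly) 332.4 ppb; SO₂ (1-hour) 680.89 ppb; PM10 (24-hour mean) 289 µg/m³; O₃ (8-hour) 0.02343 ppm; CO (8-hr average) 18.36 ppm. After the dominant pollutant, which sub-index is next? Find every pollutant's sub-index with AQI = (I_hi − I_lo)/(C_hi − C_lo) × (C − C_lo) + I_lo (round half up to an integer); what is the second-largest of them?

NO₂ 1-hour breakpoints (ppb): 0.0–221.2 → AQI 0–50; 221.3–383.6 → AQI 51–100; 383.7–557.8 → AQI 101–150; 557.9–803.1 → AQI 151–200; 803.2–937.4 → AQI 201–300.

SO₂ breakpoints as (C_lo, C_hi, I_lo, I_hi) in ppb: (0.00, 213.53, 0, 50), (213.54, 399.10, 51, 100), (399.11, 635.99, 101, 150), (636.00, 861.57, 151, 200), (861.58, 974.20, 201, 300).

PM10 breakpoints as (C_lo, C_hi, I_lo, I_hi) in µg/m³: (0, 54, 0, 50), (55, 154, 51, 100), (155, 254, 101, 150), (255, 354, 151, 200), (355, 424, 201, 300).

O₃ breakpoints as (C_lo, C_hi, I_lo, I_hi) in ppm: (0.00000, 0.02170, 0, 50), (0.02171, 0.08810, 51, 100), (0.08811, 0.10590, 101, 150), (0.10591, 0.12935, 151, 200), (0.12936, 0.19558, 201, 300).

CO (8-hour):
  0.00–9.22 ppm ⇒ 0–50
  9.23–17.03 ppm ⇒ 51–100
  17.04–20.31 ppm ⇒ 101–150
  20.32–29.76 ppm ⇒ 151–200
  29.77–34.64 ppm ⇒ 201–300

161

NO₂: row 221.3–383.6 (AQI 51–100). (100−51)·(332.4−221.3)/(383.6−221.3) + 51 = 49·111.1/162.3 + 51 ≈ 84.54 → 85.
SO₂: row 636.00–861.57 (AQI 151–200). (200−151)·(680.89−636.00)/(861.57−636.00) + 151 = 49·44.89/225.57 + 151 ≈ 160.75 → 161.
PM10: 289 ∈ [255, 354] ↔ index [151, 200].
151 + (289−255)·(200−151)/(354−255) = 151 + 34·49/99 ≈ 167.83, so AQI = 168.
O₃: 0.02343 ∈ [0.02171, 0.08810] ↔ index [51, 100].
51 + (0.02343−0.02171)·(100−51)/(0.08810−0.02171) = 51 + 0.00172·49/0.06639 ≈ 52.27, so AQI = 52.
CO: 18.36 lies in 17.04–20.31, so I_lo=101, I_hi=150, C_lo=17.04, C_hi=20.31.
(150−101)/(20.31−17.04) × (18.36−17.04) + 101 = 49/3.27 × 1.32 + 101 ≈ 120.78 → 121.
Sub-indices: NO₂→85, SO₂→161, PM10→168, O₃→52, CO→121. Ranked high→low: 168, 161, 121, 85, 52. Second-highest sub-index = 161.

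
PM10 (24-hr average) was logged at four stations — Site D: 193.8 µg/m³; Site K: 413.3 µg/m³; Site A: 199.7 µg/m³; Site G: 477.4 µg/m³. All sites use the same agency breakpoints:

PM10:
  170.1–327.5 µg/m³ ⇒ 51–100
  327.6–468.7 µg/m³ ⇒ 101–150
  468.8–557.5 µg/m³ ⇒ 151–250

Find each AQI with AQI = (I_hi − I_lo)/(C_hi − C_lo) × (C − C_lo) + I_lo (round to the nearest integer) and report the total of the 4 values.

Site D: row 170.1–327.5 (AQI 51–100). (100−51)·(193.8−170.1)/(327.5−170.1) + 51 = 49·23.7/157.4 + 51 ≈ 58.38 → 58.
Site K: 413.3 lies in 327.6–468.7, so I_lo=101, I_hi=150, C_lo=327.6, C_hi=468.7.
(150−101)/(468.7−327.6) × (413.3−327.6) + 101 = 49/141.1 × 85.7 + 101 ≈ 130.76 → 131.
Site A: 199.7 ∈ [170.1, 327.5] ↔ index [51, 100].
51 + (199.7−170.1)·(100−51)/(327.5−170.1) = 51 + 29.6·49/157.4 ≈ 60.21, so AQI = 60.
Site G: 477.4 lies in 468.8–557.5, so I_lo=151, I_hi=250, C_lo=468.8, C_hi=557.5.
(250−151)/(557.5−468.8) × (477.4−468.8) + 151 = 99/88.7 × 8.6 + 151 ≈ 160.60 → 161.
AQIs: Site D=58, Site K=131, Site A=60, Site G=161. Sum = 58 + 131 + 60 + 161 = 410.

410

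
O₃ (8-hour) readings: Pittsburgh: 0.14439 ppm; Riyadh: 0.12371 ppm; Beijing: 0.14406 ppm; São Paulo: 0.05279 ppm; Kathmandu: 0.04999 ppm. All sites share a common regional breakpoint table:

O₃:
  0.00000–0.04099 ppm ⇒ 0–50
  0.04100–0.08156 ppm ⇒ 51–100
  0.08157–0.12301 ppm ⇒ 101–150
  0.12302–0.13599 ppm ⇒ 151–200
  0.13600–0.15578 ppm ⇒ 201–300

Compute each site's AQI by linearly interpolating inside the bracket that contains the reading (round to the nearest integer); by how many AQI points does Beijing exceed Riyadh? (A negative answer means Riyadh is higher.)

87

Pittsburgh: 0.14439 lies in 0.13600–0.15578, so I_lo=201, I_hi=300, C_lo=0.13600, C_hi=0.15578.
(300−201)/(0.15578−0.13600) × (0.14439−0.13600) + 201 = 99/0.01978 × 0.00839 + 201 ≈ 242.99 → 243.
Riyadh: 0.12371 lies in 0.12302–0.13599, so I_lo=151, I_hi=200, C_lo=0.12302, C_hi=0.13599.
(200−151)/(0.13599−0.12302) × (0.12371−0.12302) + 151 = 49/0.01297 × 0.00069 + 151 ≈ 153.61 → 154.
Beijing: row 0.13600–0.15578 (AQI 201–300). (300−201)·(0.14406−0.13600)/(0.15578−0.13600) + 201 = 99·0.00806/0.01978 + 201 ≈ 241.34 → 241.
São Paulo: 0.05279 ∈ [0.04100, 0.08156] ↔ index [51, 100].
51 + (0.05279−0.04100)·(100−51)/(0.08156−0.04100) = 51 + 0.01179·49/0.04056 ≈ 65.24, so AQI = 65.
Kathmandu: 0.04999 ∈ [0.04100, 0.08156] ↔ index [51, 100].
51 + (0.04999−0.04100)·(100−51)/(0.08156−0.04100) = 51 + 0.00899·49/0.04056 ≈ 61.86, so AQI = 62.
AQIs: Pittsburgh=243, Riyadh=154, Beijing=241, São Paulo=65, Kathmandu=62. Beijing (241) − Riyadh (154) = 87.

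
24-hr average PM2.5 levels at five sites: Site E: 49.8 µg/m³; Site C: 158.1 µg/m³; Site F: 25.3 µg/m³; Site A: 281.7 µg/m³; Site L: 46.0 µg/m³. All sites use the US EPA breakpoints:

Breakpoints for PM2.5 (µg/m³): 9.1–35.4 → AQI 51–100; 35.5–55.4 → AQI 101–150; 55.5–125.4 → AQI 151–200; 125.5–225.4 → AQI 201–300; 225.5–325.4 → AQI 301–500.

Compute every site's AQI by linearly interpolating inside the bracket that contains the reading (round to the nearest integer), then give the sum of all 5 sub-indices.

Site E 49.8: bracket 35.5–55.4 → index 101–150; slope 49/19.9, offset 14.3.
AQI = 101 + 49/19.9·14.3 ≈ 136.21 ⇒ 136.
Site C: 158.1 lies in 125.5–225.4, so I_lo=201, I_hi=300, C_lo=125.5, C_hi=225.4.
(300−201)/(225.4−125.5) × (158.1−125.5) + 201 = 99/99.9 × 32.6 + 201 ≈ 233.31 → 233.
Site F: row 9.1–35.4 (AQI 51–100). (100−51)·(25.3−9.1)/(35.4−9.1) + 51 = 49·16.2/26.3 + 51 ≈ 81.18 → 81.
Site A 281.7: bracket 225.5–325.4 → index 301–500; slope 199/99.9, offset 56.2.
AQI = 301 + 199/99.9·56.2 ≈ 412.95 ⇒ 413.
Site L 46.0: bracket 35.5–55.4 → index 101–150; slope 49/19.9, offset 10.5.
AQI = 101 + 49/19.9·10.5 ≈ 126.85 ⇒ 127.
AQIs: Site E=136, Site C=233, Site F=81, Site A=413, Site L=127. Sum = 136 + 233 + 81 + 413 + 127 = 990.

990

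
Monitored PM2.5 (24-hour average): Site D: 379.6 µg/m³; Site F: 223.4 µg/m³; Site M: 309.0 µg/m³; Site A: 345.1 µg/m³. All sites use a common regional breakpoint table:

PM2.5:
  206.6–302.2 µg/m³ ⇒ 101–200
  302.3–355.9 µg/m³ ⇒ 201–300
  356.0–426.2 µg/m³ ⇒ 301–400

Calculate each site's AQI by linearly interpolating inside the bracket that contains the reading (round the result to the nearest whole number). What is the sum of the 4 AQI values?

Site D: 379.6 ∈ [356.0, 426.2] ↔ index [301, 400].
301 + (379.6−356.0)·(400−301)/(426.2−356.0) = 301 + 23.6·99/70.2 ≈ 334.28, so AQI = 334.
Site F: 223.4 lies in 206.6–302.2, so I_lo=101, I_hi=200, C_lo=206.6, C_hi=302.2.
(200−101)/(302.2−206.6) × (223.4−206.6) + 101 = 99/95.6 × 16.8 + 101 ≈ 118.40 → 118.
Site M: row 302.3–355.9 (AQI 201–300). (300−201)·(309.0−302.3)/(355.9−302.3) + 201 = 99·6.7/53.6 + 201 ≈ 213.38 → 213.
Site A: 345.1 ∈ [302.3, 355.9] ↔ index [201, 300].
201 + (345.1−302.3)·(300−201)/(355.9−302.3) = 201 + 42.8·99/53.6 ≈ 280.05, so AQI = 280.
AQIs: Site D=334, Site F=118, Site M=213, Site A=280. Sum = 334 + 118 + 213 + 280 = 945.

945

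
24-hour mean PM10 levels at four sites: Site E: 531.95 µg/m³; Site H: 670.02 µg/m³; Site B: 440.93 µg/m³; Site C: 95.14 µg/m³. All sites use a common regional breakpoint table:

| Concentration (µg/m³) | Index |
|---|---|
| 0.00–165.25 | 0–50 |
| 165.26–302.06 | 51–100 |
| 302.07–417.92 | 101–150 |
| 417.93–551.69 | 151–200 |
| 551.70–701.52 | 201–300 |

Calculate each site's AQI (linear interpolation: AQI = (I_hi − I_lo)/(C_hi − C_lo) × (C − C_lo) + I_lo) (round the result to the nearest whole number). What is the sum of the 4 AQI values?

660

Site E 531.95: bracket 417.93–551.69 → index 151–200; slope 49/133.76, offset 114.02.
AQI = 151 + 49/133.76·114.02 ≈ 192.77 ⇒ 193.
Site H: row 551.70–701.52 (AQI 201–300). (300−201)·(670.02−551.70)/(701.52−551.70) + 201 = 99·118.32/149.82 + 201 ≈ 279.19 → 279.
Site B: row 417.93–551.69 (AQI 151–200). (200−151)·(440.93−417.93)/(551.69−417.93) + 151 = 49·23.00/133.76 + 151 ≈ 159.43 → 159.
Site C 95.14: bracket 0.00–165.25 → index 0–50; slope 50/165.25, offset 95.14.
AQI = 0 + 50/165.25·95.14 ≈ 28.79 ⇒ 29.
AQIs: Site E=193, Site H=279, Site B=159, Site C=29. Sum = 193 + 279 + 159 + 29 = 660.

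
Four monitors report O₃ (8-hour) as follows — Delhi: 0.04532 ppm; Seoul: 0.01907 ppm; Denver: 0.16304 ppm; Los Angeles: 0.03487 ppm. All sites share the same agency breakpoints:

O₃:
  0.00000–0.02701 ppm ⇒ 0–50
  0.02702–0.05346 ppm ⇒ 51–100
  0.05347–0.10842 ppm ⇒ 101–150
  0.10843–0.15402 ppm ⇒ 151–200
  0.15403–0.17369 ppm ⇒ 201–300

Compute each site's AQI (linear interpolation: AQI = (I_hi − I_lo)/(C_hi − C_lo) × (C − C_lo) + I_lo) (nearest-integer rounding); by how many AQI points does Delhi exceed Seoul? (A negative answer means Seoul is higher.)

50

Delhi: row 0.02702–0.05346 (AQI 51–100). (100−51)·(0.04532−0.02702)/(0.05346−0.02702) + 51 = 49·0.01830/0.02644 + 51 ≈ 84.91 → 85.
Seoul: row 0.00000–0.02701 (AQI 0–50). (50−0)·(0.01907−0.00000)/(0.02701−0.00000) + 0 = 50·0.01907/0.02701 + 0 ≈ 35.30 → 35.
Denver 0.16304: bracket 0.15403–0.17369 → index 201–300; slope 99/0.01966, offset 0.00901.
AQI = 201 + 99/0.01966·0.00901 ≈ 246.37 ⇒ 246.
Los Angeles: 0.03487 lies in 0.02702–0.05346, so I_lo=51, I_hi=100, C_lo=0.02702, C_hi=0.05346.
(100−51)/(0.05346−0.02702) × (0.03487−0.02702) + 51 = 49/0.02644 × 0.00785 + 51 ≈ 65.55 → 66.
AQIs: Delhi=85, Seoul=35, Denver=246, Los Angeles=66. Delhi (85) − Seoul (35) = 50.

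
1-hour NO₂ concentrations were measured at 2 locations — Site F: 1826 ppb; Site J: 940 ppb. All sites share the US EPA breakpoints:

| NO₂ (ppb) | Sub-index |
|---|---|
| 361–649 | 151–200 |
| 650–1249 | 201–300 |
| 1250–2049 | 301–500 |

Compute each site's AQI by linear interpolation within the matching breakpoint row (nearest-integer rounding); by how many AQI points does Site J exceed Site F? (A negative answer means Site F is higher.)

-195

Site F: 1826 ∈ [1250, 2049] ↔ index [301, 500].
301 + (1826−1250)·(500−301)/(2049−1250) = 301 + 576·199/799 ≈ 444.46, so AQI = 444.
Site J: row 650–1249 (AQI 201–300). (300−201)·(940−650)/(1249−650) + 201 = 99·290/599 + 201 ≈ 248.93 → 249.
AQIs: Site F=444, Site J=249. Site J (249) − Site F (444) = -195.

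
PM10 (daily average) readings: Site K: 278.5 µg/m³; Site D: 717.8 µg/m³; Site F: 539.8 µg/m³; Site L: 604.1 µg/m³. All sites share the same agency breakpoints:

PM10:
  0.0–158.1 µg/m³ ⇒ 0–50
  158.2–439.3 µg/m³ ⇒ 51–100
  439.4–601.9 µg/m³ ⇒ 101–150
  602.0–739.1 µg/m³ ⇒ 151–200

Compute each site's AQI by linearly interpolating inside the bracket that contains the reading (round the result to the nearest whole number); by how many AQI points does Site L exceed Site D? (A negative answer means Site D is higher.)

-40

Site K: row 158.2–439.3 (AQI 51–100). (100−51)·(278.5−158.2)/(439.3−158.2) + 51 = 49·120.3/281.1 + 51 ≈ 71.97 → 72.
Site D: 717.8 lies in 602.0–739.1, so I_lo=151, I_hi=200, C_lo=602.0, C_hi=739.1.
(200−151)/(739.1−602.0) × (717.8−602.0) + 151 = 49/137.1 × 115.8 + 151 ≈ 192.39 → 192.
Site F: 539.8 ∈ [439.4, 601.9] ↔ index [101, 150].
101 + (539.8−439.4)·(150−101)/(601.9−439.4) = 101 + 100.4·49/162.5 ≈ 131.27, so AQI = 131.
Site L: 604.1 ∈ [602.0, 739.1] ↔ index [151, 200].
151 + (604.1−602.0)·(200−151)/(739.1−602.0) = 151 + 2.1·49/137.1 ≈ 151.75, so AQI = 152.
AQIs: Site K=72, Site D=192, Site F=131, Site L=152. Site L (152) − Site D (192) = -40.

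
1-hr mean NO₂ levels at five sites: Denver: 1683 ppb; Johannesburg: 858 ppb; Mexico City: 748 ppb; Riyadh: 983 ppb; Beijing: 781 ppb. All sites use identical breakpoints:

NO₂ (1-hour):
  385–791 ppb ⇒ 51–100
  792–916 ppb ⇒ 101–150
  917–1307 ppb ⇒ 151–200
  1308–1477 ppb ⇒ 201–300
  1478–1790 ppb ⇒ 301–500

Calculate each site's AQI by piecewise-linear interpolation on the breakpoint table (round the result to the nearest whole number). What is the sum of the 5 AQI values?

912

Denver: row 1478–1790 (AQI 301–500). (500−301)·(1683−1478)/(1790−1478) + 301 = 199·205/312 + 301 ≈ 431.75 → 432.
Johannesburg: row 792–916 (AQI 101–150). (150−101)·(858−792)/(916−792) + 101 = 49·66/124 + 101 ≈ 127.08 → 127.
Mexico City: row 385–791 (AQI 51–100). (100−51)·(748−385)/(791−385) + 51 = 49·363/406 + 51 ≈ 94.81 → 95.
Riyadh: 983 ∈ [917, 1307] ↔ index [151, 200].
151 + (983−917)·(200−151)/(1307−917) = 151 + 66·49/390 ≈ 159.29, so AQI = 159.
Beijing: row 385–791 (AQI 51–100). (100−51)·(781−385)/(791−385) + 51 = 49·396/406 + 51 ≈ 98.79 → 99.
AQIs: Denver=432, Johannesburg=127, Mexico City=95, Riyadh=159, Beijing=99. Sum = 432 + 127 + 95 + 159 + 99 = 912.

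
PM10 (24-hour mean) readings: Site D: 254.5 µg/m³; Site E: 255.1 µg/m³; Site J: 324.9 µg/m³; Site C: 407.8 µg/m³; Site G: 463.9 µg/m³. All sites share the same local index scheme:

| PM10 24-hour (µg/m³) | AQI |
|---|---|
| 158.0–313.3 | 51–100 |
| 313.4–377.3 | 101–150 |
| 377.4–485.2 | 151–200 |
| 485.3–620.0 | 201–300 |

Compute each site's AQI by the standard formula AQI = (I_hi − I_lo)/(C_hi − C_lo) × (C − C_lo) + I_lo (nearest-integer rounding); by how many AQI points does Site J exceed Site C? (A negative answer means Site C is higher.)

-55

Site D: 254.5 lies in 158.0–313.3, so I_lo=51, I_hi=100, C_lo=158.0, C_hi=313.3.
(100−51)/(313.3−158.0) × (254.5−158.0) + 51 = 49/155.3 × 96.5 + 51 ≈ 81.45 → 81.
Site E: 255.1 lies in 158.0–313.3, so I_lo=51, I_hi=100, C_lo=158.0, C_hi=313.3.
(100−51)/(313.3−158.0) × (255.1−158.0) + 51 = 49/155.3 × 97.1 + 51 ≈ 81.64 → 82.
Site J: row 313.4–377.3 (AQI 101–150). (150−101)·(324.9−313.4)/(377.3−313.4) + 101 = 49·11.5/63.9 + 101 ≈ 109.82 → 110.
Site C: row 377.4–485.2 (AQI 151–200). (200−151)·(407.8−377.4)/(485.2−377.4) + 151 = 49·30.4/107.8 + 151 ≈ 164.82 → 165.
Site G: 463.9 lies in 377.4–485.2, so I_lo=151, I_hi=200, C_lo=377.4, C_hi=485.2.
(200−151)/(485.2−377.4) × (463.9−377.4) + 151 = 49/107.8 × 86.5 + 151 ≈ 190.32 → 190.
AQIs: Site D=81, Site E=82, Site J=110, Site C=165, Site G=190. Site J (110) − Site C (165) = -55.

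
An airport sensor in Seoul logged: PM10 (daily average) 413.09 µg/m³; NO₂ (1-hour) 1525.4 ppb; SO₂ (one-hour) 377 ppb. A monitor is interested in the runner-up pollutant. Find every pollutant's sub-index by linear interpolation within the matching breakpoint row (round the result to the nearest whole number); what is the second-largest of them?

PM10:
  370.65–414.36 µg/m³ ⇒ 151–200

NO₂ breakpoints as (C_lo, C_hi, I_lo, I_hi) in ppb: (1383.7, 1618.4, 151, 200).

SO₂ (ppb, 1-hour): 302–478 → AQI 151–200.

PM10: row 370.65–414.36 (AQI 151–200). (200−151)·(413.09−370.65)/(414.36−370.65) + 151 = 49·42.44/43.71 + 151 ≈ 198.58 → 199.
NO₂: row 1383.7–1618.4 (AQI 151–200). (200−151)·(1525.4−1383.7)/(1618.4−1383.7) + 151 = 49·141.7/234.7 + 151 ≈ 180.58 → 181.
SO₂: 377 lies in 302–478, so I_lo=151, I_hi=200, C_lo=302, C_hi=478.
(200−151)/(478−302) × (377−302) + 151 = 49/176 × 75 + 151 ≈ 171.88 → 172.
Sub-indices: PM10→199, NO₂→181, SO₂→172. Ranked high→low: 199, 181, 172. Second-highest sub-index = 181.

181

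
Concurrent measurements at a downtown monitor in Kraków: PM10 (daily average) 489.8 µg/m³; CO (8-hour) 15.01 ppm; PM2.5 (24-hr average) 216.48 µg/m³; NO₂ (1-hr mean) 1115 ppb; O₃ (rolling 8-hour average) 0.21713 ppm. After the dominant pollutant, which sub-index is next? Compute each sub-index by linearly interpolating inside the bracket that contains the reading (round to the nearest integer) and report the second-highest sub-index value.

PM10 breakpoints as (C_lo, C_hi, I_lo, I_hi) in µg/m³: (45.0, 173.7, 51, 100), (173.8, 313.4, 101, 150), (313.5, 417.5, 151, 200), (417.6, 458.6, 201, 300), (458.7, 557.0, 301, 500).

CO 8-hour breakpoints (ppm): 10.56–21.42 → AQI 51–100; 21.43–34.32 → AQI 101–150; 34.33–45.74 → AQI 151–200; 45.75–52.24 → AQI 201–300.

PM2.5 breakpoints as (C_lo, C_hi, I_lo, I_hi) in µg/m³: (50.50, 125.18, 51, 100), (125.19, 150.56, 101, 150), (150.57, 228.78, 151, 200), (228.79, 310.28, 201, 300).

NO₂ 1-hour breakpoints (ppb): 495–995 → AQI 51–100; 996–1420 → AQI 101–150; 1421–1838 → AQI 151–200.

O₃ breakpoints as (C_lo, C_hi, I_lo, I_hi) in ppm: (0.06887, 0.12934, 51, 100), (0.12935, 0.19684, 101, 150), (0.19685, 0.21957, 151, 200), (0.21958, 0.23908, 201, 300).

195

PM10: 489.8 ∈ [458.7, 557.0] ↔ index [301, 500].
301 + (489.8−458.7)·(500−301)/(557.0−458.7) = 301 + 31.1·199/98.3 ≈ 363.96, so AQI = 364.
CO: row 10.56–21.42 (AQI 51–100). (100−51)·(15.01−10.56)/(21.42−10.56) + 51 = 49·4.45/10.86 + 51 ≈ 71.08 → 71.
PM2.5: 216.48 lies in 150.57–228.78, so I_lo=151, I_hi=200, C_lo=150.57, C_hi=228.78.
(200−151)/(228.78−150.57) × (216.48−150.57) + 151 = 49/78.21 × 65.91 + 151 ≈ 192.29 → 192.
NO₂ 1115: bracket 996–1420 → index 101–150; slope 49/424, offset 119.
AQI = 101 + 49/424·119 ≈ 114.75 ⇒ 115.
O₃: row 0.19685–0.21957 (AQI 151–200). (200−151)·(0.21713−0.19685)/(0.21957−0.19685) + 151 = 49·0.02028/0.02272 + 151 ≈ 194.74 → 195.
Sub-indices: PM10→364, CO→71, PM2.5→192, NO₂→115, O₃→195. Ranked high→low: 364, 195, 192, 115, 71. Second-highest sub-index = 195.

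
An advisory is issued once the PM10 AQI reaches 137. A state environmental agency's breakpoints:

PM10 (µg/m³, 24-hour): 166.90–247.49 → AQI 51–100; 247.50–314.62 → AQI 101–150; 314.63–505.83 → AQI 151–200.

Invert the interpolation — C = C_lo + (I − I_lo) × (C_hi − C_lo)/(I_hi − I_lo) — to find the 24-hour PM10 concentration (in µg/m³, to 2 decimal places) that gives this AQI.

296.81

AQI 137 lies in the 101–150 band, which corresponds to 247.50–314.62 µg/m³.
C = 247.50 + (137−101)×(314.62−247.50)/(150−101) = 247.50 + 36×67.12/49 ≈ 296.8127 µg/m³ → 296.81 µg/m³ to 2 dp.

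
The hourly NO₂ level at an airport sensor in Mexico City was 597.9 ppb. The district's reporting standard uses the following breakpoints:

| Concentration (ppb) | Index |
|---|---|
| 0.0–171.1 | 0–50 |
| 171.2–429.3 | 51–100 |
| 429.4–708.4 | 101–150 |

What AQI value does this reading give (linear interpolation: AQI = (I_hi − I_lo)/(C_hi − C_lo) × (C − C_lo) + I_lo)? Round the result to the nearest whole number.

NO₂: row 429.4–708.4 (AQI 101–150). (150−101)·(597.9−429.4)/(708.4−429.4) + 101 = 49·168.5/279.0 + 101 ≈ 130.59 → 131.
AQI 131 falls in the Unhealthy for Sensitive Groups category.

131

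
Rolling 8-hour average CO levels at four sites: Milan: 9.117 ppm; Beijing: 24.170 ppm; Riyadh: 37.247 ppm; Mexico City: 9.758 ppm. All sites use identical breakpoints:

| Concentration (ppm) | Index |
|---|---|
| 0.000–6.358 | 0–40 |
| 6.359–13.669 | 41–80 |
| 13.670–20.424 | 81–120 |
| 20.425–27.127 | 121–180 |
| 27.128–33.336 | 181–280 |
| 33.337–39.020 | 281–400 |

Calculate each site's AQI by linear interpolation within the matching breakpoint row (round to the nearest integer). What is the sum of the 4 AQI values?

632

Milan: 9.117 ∈ [6.359, 13.669] ↔ index [41, 80].
41 + (9.117−6.359)·(80−41)/(13.669−6.359) = 41 + 2.758·39/7.310 ≈ 55.71, so AQI = 56.
Beijing: row 20.425–27.127 (AQI 121–180). (180−121)·(24.170−20.425)/(27.127−20.425) + 121 = 59·3.745/6.702 + 121 ≈ 153.97 → 154.
Riyadh: row 33.337–39.020 (AQI 281–400). (400−281)·(37.247−33.337)/(39.020−33.337) + 281 = 119·3.910/5.683 + 281 ≈ 362.87 → 363.
Mexico City: row 6.359–13.669 (AQI 41–80). (80−41)·(9.758−6.359)/(13.669−6.359) + 41 = 39·3.399/7.310 + 41 ≈ 59.13 → 59.
AQIs: Milan=56, Beijing=154, Riyadh=363, Mexico City=59. Sum = 56 + 154 + 363 + 59 = 632.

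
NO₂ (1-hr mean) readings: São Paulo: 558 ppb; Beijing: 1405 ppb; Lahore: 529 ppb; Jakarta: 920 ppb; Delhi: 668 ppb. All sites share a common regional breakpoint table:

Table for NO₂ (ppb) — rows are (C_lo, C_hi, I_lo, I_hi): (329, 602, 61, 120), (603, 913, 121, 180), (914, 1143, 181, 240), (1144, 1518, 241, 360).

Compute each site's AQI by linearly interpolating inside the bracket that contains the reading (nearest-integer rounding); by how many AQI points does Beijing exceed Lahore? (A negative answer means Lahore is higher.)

São Paulo: row 329–602 (AQI 61–120). (120−61)·(558−329)/(602−329) + 61 = 59·229/273 + 61 ≈ 110.49 → 110.
Beijing: 1405 ∈ [1144, 1518] ↔ index [241, 360].
241 + (1405−1144)·(360−241)/(1518−1144) = 241 + 261·119/374 ≈ 324.05, so AQI = 324.
Lahore: row 329–602 (AQI 61–120). (120−61)·(529−329)/(602−329) + 61 = 59·200/273 + 61 ≈ 104.22 → 104.
Jakarta: row 914–1143 (AQI 181–240). (240−181)·(920−914)/(1143−914) + 181 = 59·6/229 + 181 ≈ 182.55 → 183.
Delhi 668: bracket 603–913 → index 121–180; slope 59/310, offset 65.
AQI = 121 + 59/310·65 ≈ 133.37 ⇒ 133.
AQIs: São Paulo=110, Beijing=324, Lahore=104, Jakarta=183, Delhi=133. Beijing (324) − Lahore (104) = 220.

220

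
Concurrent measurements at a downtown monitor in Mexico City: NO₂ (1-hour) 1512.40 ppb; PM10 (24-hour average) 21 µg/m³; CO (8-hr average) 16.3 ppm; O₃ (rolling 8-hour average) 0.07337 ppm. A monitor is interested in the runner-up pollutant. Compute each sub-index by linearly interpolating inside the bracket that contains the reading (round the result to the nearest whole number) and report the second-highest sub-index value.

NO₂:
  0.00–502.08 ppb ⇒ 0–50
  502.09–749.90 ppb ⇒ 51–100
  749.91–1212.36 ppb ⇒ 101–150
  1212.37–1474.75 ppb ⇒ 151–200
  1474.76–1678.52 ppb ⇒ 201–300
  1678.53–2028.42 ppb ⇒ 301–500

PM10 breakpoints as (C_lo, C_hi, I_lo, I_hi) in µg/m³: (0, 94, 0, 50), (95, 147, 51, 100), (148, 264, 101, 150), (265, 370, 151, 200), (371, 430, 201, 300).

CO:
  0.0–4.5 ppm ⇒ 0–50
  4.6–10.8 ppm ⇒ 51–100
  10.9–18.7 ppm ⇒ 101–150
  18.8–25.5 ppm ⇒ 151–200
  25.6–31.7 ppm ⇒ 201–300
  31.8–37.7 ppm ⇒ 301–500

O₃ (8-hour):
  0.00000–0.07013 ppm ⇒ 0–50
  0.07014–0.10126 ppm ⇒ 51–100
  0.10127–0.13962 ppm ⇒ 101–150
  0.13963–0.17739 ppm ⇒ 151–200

135

NO₂: row 1474.76–1678.52 (AQI 201–300). (300−201)·(1512.40−1474.76)/(1678.52−1474.76) + 201 = 99·37.64/203.76 + 201 ≈ 219.29 → 219.
PM10: 21 lies in 0–94, so I_lo=0, I_hi=50, C_lo=0, C_hi=94.
(50−0)/(94−0) × (21−0) + 0 = 50/94 × 21 + 0 ≈ 11.17 → 11.
CO: 16.3 ∈ [10.9, 18.7] ↔ index [101, 150].
101 + (16.3−10.9)·(150−101)/(18.7−10.9) = 101 + 5.4·49/7.8 ≈ 134.92, so AQI = 135.
O₃: row 0.07014–0.10126 (AQI 51–100). (100−51)·(0.07337−0.07014)/(0.10126−0.07014) + 51 = 49·0.00323/0.03112 + 51 ≈ 56.09 → 56.
Sub-indices: NO₂→219, PM10→11, CO→135, O₃→56. Ranked high→low: 219, 135, 56, 11. Second-highest sub-index = 135.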